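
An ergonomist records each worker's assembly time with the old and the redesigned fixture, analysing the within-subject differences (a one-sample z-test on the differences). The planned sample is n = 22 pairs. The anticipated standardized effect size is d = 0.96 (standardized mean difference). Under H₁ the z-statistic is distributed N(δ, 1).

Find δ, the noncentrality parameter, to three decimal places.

δ ≈ 4.503

δ = d·√n = 0.96 × √22 = 4.5028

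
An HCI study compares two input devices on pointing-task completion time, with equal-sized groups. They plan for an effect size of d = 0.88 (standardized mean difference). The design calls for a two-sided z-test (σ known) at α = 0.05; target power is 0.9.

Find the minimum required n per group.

n = 28 per group

For power 0.9 need Φ(δ − z_{0.025}) = 0.9, so δ = z_{0.025} + z_{0.10} = 1.960 + 1.282 = 3.242.
(The Φ(−δ − z_{α/2}) term is vanishingly small for δ > 0 and is dropped in the standard sample-size formula.)
δ = d·√(n/2) ⇒ n = 2(δ/d)² = 2 × (3.242 / 0.88)² = 27.14.
Round up to the next whole unit.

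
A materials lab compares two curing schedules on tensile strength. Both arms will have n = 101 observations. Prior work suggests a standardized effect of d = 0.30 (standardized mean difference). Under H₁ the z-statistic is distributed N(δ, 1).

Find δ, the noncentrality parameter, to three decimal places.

δ ≈ 2.132

δ = d·√(n/2) = 0.30 × √(101/2) = 2.1319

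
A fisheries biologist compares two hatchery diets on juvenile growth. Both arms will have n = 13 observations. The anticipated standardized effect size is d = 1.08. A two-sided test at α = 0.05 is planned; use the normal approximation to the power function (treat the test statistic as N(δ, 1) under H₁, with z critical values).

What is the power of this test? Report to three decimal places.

Power ≈ 0.786

Noncentrality parameter: δ = d·√(n/2) = 1.08 × √(13/2) = 2.7535
Two-sided α = 0.05 → critical value z_{0.025} = 1.960.
Power = Φ(δ − 1.960) + Φ(−δ − 1.960) = Φ(0.794) + Φ(-4.713) = 0.7863 + 0.0000 = 0.7863.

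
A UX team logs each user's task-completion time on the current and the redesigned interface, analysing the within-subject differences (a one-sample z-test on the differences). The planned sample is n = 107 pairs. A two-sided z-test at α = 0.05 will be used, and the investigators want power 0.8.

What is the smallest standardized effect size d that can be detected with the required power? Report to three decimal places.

Need Φ(δ − 1.960) = 0.8, so δ = 1.960 + 0.842 = 2.802.
(The second rejection-region term Φ(−δ − z_{α/2}) is negligible and dropped.)
δ = d·√n ⇒ d = δ/√n = 2.802/√107 = 0.2708.

d ≈ 0.271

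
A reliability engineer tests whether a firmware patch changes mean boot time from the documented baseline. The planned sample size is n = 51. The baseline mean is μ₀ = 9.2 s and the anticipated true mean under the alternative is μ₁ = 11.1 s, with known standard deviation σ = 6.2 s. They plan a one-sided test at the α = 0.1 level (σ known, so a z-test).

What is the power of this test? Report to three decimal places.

Power ≈ 0.818

Standardized effect: d = |μ₁ − μ₀| / σ = |11.1 − 9.2| / 6.2 = 0.3065
Noncentrality parameter: δ = d·√n = 0.3065 × √51 = 2.1885
One-sided α = 0.1 → critical value z_{0.1} = 1.282.
Power = P(Z > 1.282 − δ) = Φ(0.907) = 0.8178.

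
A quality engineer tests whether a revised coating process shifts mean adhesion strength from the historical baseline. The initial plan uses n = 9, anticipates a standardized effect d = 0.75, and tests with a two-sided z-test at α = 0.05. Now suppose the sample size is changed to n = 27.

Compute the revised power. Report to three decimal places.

Power ≈ 0.974

With n = 27: δ = d·√n = 0.75 × √27 = 3.8971. Critical value z_{0.025} = 1.960.
Revised power = Φ(δ − 1.960) + Φ(−δ − 1.960) = Φ(1.937) + Φ(-5.857) = 0.9736 + 0.0000 = 0.9736.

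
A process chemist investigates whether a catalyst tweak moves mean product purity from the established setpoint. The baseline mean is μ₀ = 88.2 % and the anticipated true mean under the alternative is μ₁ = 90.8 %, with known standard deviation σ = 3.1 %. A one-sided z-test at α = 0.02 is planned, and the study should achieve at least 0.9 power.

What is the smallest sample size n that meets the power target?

n = 16

Standardized effect: d = |μ₁ − μ₀| / σ = |90.8 − 88.2| / 3.1 = 0.8387
Set Φ(δ − 2.054) = 0.9; then δ − 2.054 = Φ⁻¹(0.9) = 1.282, giving δ = 3.335.
δ = d·√n ⇒ n = (δ/d)² = (3.335 / 0.8387)² = 15.81.
Rounding up, n = 16.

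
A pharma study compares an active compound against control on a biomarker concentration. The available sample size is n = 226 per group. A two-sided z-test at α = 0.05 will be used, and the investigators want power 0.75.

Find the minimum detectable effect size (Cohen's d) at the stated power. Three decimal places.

Need Φ(δ − 1.960) = 0.75, so δ = 1.960 + 0.674 = 2.634.
(Lower-tail contribution to power is negligible for δ > 0.)
δ = d·√(n/2) ⇒ d = δ/√(n/2) = 2.634/√(226/2) = 0.2478.

d ≈ 0.248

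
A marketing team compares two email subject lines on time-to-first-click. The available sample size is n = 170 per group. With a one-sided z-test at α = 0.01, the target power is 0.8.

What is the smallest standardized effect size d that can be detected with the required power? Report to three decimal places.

Need Φ(δ − 2.326) = 0.8, so δ = 2.326 + 0.842 = 3.168.
δ = d·√(n/2) ⇒ d = δ/√(n/2) = 3.168/√(170/2) = 0.3436.

d ≈ 0.344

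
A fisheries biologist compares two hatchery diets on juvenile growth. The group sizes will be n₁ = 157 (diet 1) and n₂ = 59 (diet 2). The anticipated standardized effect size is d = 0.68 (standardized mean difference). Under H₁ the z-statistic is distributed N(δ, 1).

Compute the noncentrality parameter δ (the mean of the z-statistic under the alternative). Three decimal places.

δ = d / √(1/n₁ + 1/n₂) = 0.68 / √(1/157 + 1/59) = 4.4531

δ ≈ 4.453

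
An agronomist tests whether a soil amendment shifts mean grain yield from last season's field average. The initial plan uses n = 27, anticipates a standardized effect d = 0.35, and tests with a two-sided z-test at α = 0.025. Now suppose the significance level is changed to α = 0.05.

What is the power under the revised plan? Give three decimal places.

Power ≈ 0.444

δ = d·√n = 0.35 × √27 = 1.8187 (unchanged). New critical value: z_{0.025} = 1.960.
Revised power = Φ(δ − 1.960) + Φ(−δ − 1.960) = Φ(-0.141) + Φ(-3.779) = 0.4438 + 0.0001 = 0.4439.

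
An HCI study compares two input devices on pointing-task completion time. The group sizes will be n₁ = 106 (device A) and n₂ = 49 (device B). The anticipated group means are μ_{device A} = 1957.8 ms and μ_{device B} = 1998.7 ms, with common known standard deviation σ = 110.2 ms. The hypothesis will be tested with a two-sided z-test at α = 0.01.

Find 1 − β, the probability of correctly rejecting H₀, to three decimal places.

Standardized effect: d = |μ_{device A} − μ_{device B}| / σ = |1957.8 − 1998.7| / 110.2 = 0.3711
Noncentrality parameter: δ = d / √(1/n₁ + 1/n₂) = 0.3711 / √(1/106 + 1/49) = 2.1485
Two-sided α = 0.01 → critical value z_{0.005} = 2.576.
Power = Φ(δ − 2.576) + Φ(−δ − 2.576) = Φ(-0.427) + Φ(-4.724) = 0.3346 + 0.0000 = 0.3346.

Power ≈ 0.335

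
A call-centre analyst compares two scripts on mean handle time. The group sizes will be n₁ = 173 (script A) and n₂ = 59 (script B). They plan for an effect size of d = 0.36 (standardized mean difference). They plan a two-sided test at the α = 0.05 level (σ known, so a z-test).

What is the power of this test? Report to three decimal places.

Power ≈ 0.666

Noncentrality parameter: δ = d / √(1/n₁ + 1/n₂) = 0.36 / √(1/173 + 1/59) = 2.3879
Critical value for a two-sided test at α = 0.05: z_{α/2} = 1.960.
Power = Φ(δ − 1.960) + Φ(−δ − 1.960) = Φ(0.428) + Φ(-4.348) = 0.6656 + 0.0000 = 0.6656.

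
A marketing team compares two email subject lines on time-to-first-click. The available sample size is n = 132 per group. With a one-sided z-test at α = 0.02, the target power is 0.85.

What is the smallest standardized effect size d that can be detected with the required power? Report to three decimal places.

Need Φ(δ − 2.054) = 0.85, so δ = 2.054 + 1.036 = 3.090.
δ = d·√(n/2) ⇒ d = δ/√(n/2) = 3.090/√(132/2) = 0.3804.

d ≈ 0.380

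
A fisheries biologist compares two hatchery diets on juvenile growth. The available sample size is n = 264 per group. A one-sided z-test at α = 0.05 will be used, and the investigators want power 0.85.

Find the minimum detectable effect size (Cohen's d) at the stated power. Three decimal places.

d ≈ 0.233

Need Φ(δ − 1.645) = 0.85, so δ = 1.645 + 1.036 = 2.681.
δ = d·√(n/2) ⇒ d = δ/√(n/2) = 2.681/√(264/2) = 0.2334.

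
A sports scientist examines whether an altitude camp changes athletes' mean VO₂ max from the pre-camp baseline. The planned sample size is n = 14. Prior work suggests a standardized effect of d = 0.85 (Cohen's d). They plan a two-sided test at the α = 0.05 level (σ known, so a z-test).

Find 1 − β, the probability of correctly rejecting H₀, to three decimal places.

Noncentrality parameter: δ = d·√n = 0.85 × √14 = 3.1804
Two-sided α = 0.05 → critical value z_{0.025} = 1.960.
Power = Φ(δ − 1.960) + Φ(−δ − 1.960) = Φ(1.220) + Φ(-5.140) = 0.8889 + 0.0000 = 0.8889.

Power ≈ 0.889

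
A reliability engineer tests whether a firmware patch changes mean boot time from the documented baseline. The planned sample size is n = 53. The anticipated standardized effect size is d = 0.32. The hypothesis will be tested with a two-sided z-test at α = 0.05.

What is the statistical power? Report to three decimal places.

Power ≈ 0.644

Noncentrality parameter: δ = d·√n = 0.32 × √53 = 2.3296
Critical value for a two-sided test at α = 0.05: z_{α/2} = 1.960.
Power = Φ(δ − 1.960) + Φ(−δ − 1.960) = Φ(0.370) + Φ(-4.290) = 0.6442 + 0.0000 = 0.6442.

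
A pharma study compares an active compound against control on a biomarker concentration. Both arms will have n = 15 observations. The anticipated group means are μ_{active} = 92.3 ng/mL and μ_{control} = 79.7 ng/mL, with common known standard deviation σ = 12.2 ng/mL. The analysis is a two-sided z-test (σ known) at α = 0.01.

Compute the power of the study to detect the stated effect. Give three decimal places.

Power ≈ 0.600

Standardized effect: d = |μ_{active} − μ_{control}| / σ = |92.3 − 79.7| / 12.2 = 1.0328
Noncentrality parameter: δ = d·√(n/2) = 1.0328 × √(15/2) = 2.8284
Two-sided α = 0.01 → critical value z_{0.005} = 2.576.
Power = Φ(δ − 2.576) + Φ(−δ − 2.576) = Φ(0.253) + Φ(-5.404) = 0.5997 + 0.0000 = 0.5997.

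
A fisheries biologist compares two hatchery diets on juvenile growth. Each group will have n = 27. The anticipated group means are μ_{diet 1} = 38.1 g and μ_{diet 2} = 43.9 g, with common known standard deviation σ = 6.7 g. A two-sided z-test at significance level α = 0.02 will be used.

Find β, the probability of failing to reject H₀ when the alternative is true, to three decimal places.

β ≈ 0.196

Standardized effect: d = |μ_{diet 1} − μ_{diet 2}| / σ = |38.1 − 43.9| / 6.7 = 0.8657
Noncentrality parameter: δ = d·√(n/2) = 0.8657 × √(27/2) = 3.1807
Two-sided α = 0.02 → critical value z_{0.01} = 2.326.
Power = Φ(δ − 2.326) + Φ(−δ − 2.326) = Φ(0.854) + Φ(-5.507) = 0.8035 + 0.0000 = 0.8035.
Type II error: β = 1 − power = 1 − 0.8035 = 0.1965.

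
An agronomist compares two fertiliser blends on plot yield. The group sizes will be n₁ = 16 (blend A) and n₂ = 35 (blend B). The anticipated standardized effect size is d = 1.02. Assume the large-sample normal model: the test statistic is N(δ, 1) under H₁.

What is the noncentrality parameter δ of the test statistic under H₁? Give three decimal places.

δ ≈ 3.380

δ = d / √(1/n₁ + 1/n₂) = 1.02 / √(1/16 + 1/35) = 3.3799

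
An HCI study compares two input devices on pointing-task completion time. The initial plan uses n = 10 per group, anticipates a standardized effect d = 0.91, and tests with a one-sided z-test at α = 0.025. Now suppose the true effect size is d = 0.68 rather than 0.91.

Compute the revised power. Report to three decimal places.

Power ≈ 0.330

With d = 0.68: δ = d·√(n/2) = 0.68 × √(10/2) = 1.5205. Critical value z_{0.025} = 1.960.
Revised power = P(Z > 1.960 − δ) = Φ(-0.439) = 0.3302.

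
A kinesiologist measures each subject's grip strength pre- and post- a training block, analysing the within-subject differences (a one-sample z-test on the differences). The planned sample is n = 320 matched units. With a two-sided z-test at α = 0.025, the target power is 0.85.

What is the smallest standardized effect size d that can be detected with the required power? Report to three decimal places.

Need Φ(δ − 2.241) = 0.85, so δ = 2.241 + 1.036 = 3.278.
(Lower-tail contribution to power is negligible for δ > 0.)
δ = d·√n ⇒ d = δ/√n = 3.278/√320 = 0.1832.

d ≈ 0.183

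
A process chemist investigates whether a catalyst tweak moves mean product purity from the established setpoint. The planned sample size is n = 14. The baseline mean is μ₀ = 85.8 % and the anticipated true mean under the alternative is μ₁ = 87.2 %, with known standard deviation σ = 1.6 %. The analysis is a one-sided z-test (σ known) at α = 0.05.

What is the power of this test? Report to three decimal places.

Power ≈ 0.948

Standardized effect: d = |μ₁ − μ₀| / σ = |87.2 − 85.8| / 1.6 = 0.8750
Noncentrality parameter: λ = d·√n = 0.8750 × √14 = 3.2740
Critical value for a one-sided test at α = 0.05: z_α = 1.645.
Power = P(Z > 1.645 − λ) = Φ(1.629) = 0.9484.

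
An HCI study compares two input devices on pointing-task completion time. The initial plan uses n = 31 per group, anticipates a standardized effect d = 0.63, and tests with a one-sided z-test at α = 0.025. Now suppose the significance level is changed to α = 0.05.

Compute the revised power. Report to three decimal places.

Power ≈ 0.798

δ = d·√(n/2) = 0.63 × √(31/2) = 2.4803 (unchanged). New critical value: z_{0.05} = 1.645.
Revised power = P(Z > 1.645 − δ) = Φ(0.835) = 0.7983.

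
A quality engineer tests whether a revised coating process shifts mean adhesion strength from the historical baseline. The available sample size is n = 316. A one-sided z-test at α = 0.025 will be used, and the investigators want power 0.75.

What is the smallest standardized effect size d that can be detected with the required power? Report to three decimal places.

d ≈ 0.148

Need Φ(δ − 1.960) = 0.75, so δ = 1.960 + 0.674 = 2.634.
δ = d·√n ⇒ d = δ/√n = 2.634/√316 = 0.1482.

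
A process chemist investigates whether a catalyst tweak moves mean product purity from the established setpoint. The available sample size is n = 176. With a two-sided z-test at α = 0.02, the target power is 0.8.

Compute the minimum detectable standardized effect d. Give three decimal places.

Required noncentrality: δ = z_{0.01} + z_{0.20} = 2.326 + 0.842 = 3.168.
(Lower-tail contribution to power is negligible for δ > 0.)
δ = d·√n ⇒ d = δ/√n = 3.168/√176 = 0.2388.

d ≈ 0.239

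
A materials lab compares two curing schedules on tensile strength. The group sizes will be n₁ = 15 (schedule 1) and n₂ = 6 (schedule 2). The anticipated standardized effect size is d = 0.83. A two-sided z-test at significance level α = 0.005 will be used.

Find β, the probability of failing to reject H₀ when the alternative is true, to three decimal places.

Noncentrality parameter: δ = d / √(1/n₁ + 1/n₂) = 0.83 / √(1/15 + 1/6) = 1.7183
Two-sided α = 0.005 → critical value z_{0.0025} = 2.807.
Power = Φ(δ − 2.807) + Φ(−δ − 2.807) = Φ(-1.089) + Φ(-4.525) = 0.1381 + 0.0000 = 0.1381.
Type II error: β = 1 − power = 1 − 0.1381 = 0.8619.

β ≈ 0.862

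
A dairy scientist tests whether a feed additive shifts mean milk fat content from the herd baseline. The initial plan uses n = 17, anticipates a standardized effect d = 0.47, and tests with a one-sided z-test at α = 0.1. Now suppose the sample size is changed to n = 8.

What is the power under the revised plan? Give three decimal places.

With n = 8: δ = d·√n = 0.47 × √8 = 1.3294. Critical value z_{0.1} = 1.282.
Revised power = P(Z > 1.282 − δ) = Φ(0.048) = 0.5191.

Power ≈ 0.519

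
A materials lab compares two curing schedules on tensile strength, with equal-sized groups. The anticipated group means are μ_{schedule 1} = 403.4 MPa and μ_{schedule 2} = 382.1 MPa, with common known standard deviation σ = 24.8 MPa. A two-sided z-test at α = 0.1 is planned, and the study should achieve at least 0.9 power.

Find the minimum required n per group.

n = 24 per group

Standardized effect: d = |μ_{schedule 1} − μ_{schedule 2}| / σ = |403.4 − 382.1| / 24.8 = 0.8589
Set Φ(δ − 1.645) = 0.9; then δ − 1.645 = Φ⁻¹(0.9) = 1.282, giving δ = 2.926.
(The Φ(−δ − z_{α/2}) term is vanishingly small for δ > 0 and is dropped in the standard sample-size formula.)
δ = d·√(n/2) ⇒ n = 2(δ/d)² = 2 × (2.926 / 0.8589)² = 23.22.
Round up to the next whole unit.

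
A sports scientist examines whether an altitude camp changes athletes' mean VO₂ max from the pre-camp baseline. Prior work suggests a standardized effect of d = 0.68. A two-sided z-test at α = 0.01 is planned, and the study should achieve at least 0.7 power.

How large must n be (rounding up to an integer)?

n = 21

For power 0.7 need Φ(δ − z_{0.005}) = 0.7, so δ = z_{0.005} + z_{0.30} = 2.576 + 0.524 = 3.100.
(Ignoring the negligible lower-tail rejection probability gives the usual closed-form inversion.)
δ = d·√n ⇒ n = (δ/d)² = (3.100 / 0.68)² = 20.79.
Round up to the next whole unit.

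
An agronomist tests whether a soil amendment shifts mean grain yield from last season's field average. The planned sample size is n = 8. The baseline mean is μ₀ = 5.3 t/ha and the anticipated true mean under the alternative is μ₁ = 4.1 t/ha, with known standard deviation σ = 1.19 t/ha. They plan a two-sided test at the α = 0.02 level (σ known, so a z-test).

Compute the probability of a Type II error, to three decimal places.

β ≈ 0.299

Standardized effect: d = |μ₁ − μ₀| / σ = |4.1 − 5.3| / 1.19 = 1.0084
Noncentrality parameter: δ = d·√n = 1.0084 × √8 = 2.8522
Two-sided α = 0.02 → critical value z_{0.01} = 2.326.
Power = Φ(δ − 2.326) + Φ(−δ − 2.326) = Φ(0.526) + Φ(-5.179) = 0.7005 + 0.0000 = 0.7005.
Type II error: β = 1 − power = 1 − 0.7005 = 0.2995.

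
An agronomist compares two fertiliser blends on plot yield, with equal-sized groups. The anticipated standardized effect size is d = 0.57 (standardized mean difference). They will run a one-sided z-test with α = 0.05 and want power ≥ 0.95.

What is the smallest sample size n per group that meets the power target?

Set Φ(δ − 1.645) = 0.95; then δ − 1.645 = Φ⁻¹(0.95) = 1.645, giving δ = 3.290.
δ = d·√(n/2) ⇒ n = 2(δ/d)² = 2 × (3.290 / 0.57)² = 66.62.
Rounding up, n = 67 per group.

n = 67 per group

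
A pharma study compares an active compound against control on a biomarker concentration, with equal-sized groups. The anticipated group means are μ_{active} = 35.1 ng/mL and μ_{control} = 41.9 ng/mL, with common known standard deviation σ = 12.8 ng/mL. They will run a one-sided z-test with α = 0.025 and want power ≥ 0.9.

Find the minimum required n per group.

n = 75 per group

Standardized effect: d = |μ_{active} − μ_{control}| / σ = |35.1 − 41.9| / 12.8 = 0.5312
Set Φ(δ − 1.960) = 0.9; then δ − 1.960 = Φ⁻¹(0.9) = 1.282, giving δ = 3.242.
δ = d·√(n/2) ⇒ n = 2(δ/d)² = 2 × (3.242 / 0.5312)² = 74.46.
Round up to the next whole unit.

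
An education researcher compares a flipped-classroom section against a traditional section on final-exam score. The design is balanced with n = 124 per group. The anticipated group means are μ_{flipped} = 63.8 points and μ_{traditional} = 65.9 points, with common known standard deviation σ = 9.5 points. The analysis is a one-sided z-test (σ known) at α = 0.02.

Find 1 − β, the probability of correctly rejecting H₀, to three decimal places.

Standardized effect: d = |μ_{flipped} − μ_{traditional}| / σ = |63.8 − 65.9| / 9.5 = 0.2211
Noncentrality parameter: δ = d·√(n/2) = 0.2211 × √(124/2) = 1.7406
One-sided α = 0.02 → critical value z_{0.02} = 2.054.
Power = Φ(δ − 2.054) = Φ(-0.313) = 0.3771.

Power ≈ 0.377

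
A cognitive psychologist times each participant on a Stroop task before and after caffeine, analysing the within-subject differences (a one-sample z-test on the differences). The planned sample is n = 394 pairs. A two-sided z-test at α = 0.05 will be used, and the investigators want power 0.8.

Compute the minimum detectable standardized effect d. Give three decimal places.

d ≈ 0.141

Need Φ(δ − 1.960) = 0.8, so δ = 1.960 + 0.842 = 2.802.
(Lower-tail contribution to power is negligible for δ > 0.)
δ = d·√n ⇒ d = δ/√n = 2.802/√394 = 0.1411.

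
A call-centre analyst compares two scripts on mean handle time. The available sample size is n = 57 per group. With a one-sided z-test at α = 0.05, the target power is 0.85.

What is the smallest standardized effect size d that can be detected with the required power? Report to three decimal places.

Required noncentrality: δ = z_{0.05} + z_{0.15} = 1.645 + 1.036 = 2.681.
δ = d·√(n/2) ⇒ d = δ/√(n/2) = 2.681/√(57/2) = 0.5023.

d ≈ 0.502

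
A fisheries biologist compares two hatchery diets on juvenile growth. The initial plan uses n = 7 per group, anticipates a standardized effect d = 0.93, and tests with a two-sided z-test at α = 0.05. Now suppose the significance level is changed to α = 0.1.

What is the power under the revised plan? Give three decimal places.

Power ≈ 0.538

δ = d·√(n/2) = 0.93 × √(7/2) = 1.7399 (unchanged). New critical value: z_{0.05} = 1.645.
Revised power = Φ(δ − 1.645) + Φ(−δ − 1.645) = Φ(0.095) + Φ(-3.385) = 0.5378 + 0.0004 = 0.5382.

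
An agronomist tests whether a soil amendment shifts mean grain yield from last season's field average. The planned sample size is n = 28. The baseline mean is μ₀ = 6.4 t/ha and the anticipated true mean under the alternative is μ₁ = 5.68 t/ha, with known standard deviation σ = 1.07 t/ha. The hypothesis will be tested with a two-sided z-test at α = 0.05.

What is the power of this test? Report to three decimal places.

Power ≈ 0.945

Standardized effect: d = |μ₁ − μ₀| / σ = |5.68 − 6.4| / 1.07 = 0.6729
Noncentrality parameter: δ = d·√n = 0.6729 × √28 = 3.5606
Critical value for a two-sided test at α = 0.05: z_{α/2} = 1.960.
Power = Φ(δ − 1.960) + Φ(−δ − 1.960) = Φ(1.601) + Φ(-5.521) = 0.9453 + 0.0000 = 0.9453.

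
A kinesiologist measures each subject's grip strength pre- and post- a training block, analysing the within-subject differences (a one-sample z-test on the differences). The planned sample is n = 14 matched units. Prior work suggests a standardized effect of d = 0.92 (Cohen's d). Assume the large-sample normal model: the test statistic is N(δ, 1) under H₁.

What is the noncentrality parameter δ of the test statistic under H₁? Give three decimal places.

δ = d·√n = 0.92 × √14 = 3.4423

δ ≈ 3.442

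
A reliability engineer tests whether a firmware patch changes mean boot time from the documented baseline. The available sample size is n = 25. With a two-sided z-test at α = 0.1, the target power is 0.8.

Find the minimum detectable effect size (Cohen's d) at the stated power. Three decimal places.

d ≈ 0.497

Required noncentrality: δ = z_{0.05} + z_{0.20} = 1.645 + 0.842 = 2.486.
(The second rejection-region term Φ(−δ − z_{α/2}) is negligible and dropped.)
δ = d·√n ⇒ d = δ/√n = 2.486/√25 = 0.4973.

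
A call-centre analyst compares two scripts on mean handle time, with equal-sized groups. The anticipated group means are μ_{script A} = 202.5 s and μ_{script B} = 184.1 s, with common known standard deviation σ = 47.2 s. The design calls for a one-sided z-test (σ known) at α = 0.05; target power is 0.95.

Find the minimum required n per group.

n = 143 per group

Standardized effect: d = |μ_{script A} − μ_{script B}| / σ = |202.5 − 184.1| / 47.2 = 0.3898
For power 0.95 need Φ(δ − z_{0.05}) = 0.95, so δ = z_{0.05} + z_{0.05} = 1.645 + 1.645 = 3.290.
δ = d·√(n/2) ⇒ n = 2(δ/d)² = 2 × (3.290 / 0.3898)² = 142.43.
Round up to the next whole unit.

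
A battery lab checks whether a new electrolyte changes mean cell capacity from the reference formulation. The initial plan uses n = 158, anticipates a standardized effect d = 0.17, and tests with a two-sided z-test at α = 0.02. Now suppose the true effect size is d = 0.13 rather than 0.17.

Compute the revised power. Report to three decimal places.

Power ≈ 0.244

With d = 0.13: δ = d·√n = 0.13 × √158 = 1.6341. Critical value z_{0.01} = 2.326.
Revised power = Φ(δ − 2.326) + Φ(−δ − 2.326) = Φ(-0.692) + Φ(-3.960) = 0.2444 + 0.0000 = 0.2444.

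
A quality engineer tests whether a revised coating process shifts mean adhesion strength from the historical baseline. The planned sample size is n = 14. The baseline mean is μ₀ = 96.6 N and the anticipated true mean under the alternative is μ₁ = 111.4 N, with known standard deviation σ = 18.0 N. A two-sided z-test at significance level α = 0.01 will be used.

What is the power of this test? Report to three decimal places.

Standardized effect: d = |μ₁ − μ₀| / σ = |111.4 − 96.6| / 18.0 = 0.8222
Noncentrality parameter: δ = d·√n = 0.8222 × √14 = 3.0765
Two-sided α = 0.01 → critical value z_{0.005} = 2.576.
Power = Φ(δ − 2.576) + Φ(−δ − 2.576) = Φ(0.501) + Φ(-5.652) = 0.6917 + 0.0000 = 0.6917.

Power ≈ 0.692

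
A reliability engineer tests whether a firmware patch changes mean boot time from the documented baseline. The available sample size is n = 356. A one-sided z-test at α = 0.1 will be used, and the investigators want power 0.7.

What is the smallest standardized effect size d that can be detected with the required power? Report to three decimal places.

d ≈ 0.096

Required noncentrality: δ = z_{0.1} + z_{0.30} = 1.282 + 0.524 = 1.806.
δ = d·√n ⇒ d = δ/√n = 1.806/√356 = 0.0957.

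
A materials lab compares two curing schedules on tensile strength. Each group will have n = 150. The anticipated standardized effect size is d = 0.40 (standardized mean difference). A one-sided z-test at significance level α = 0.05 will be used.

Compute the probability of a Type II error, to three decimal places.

Noncentrality parameter: δ = d·√(n/2) = 0.40 × √(150/2) = 3.4641
Critical value for a one-sided test at α = 0.05: z_α = 1.645.
Power = Φ(δ − 1.645) = Φ(1.819) = 0.9656.
Type II error: β = 1 − power = 1 − 0.9656 = 0.0344.

β ≈ 0.034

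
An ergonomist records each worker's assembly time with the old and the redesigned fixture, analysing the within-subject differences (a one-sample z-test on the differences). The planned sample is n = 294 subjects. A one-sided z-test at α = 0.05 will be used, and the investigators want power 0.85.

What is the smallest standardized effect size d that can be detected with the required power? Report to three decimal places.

Required noncentrality: δ = z_{0.05} + z_{0.15} = 1.645 + 1.036 = 2.681.
δ = d·√n ⇒ d = δ/√n = 2.681/√294 = 0.1564.

d ≈ 0.156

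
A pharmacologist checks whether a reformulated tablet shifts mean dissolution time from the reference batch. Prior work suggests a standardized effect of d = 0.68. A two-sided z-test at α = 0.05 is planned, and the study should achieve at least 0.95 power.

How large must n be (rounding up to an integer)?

Set Φ(δ − 1.960) = 0.95; then δ − 1.960 = Φ⁻¹(0.95) = 1.645, giving δ = 3.605.
(For δ > 0 the lower-tail rejection region contributes negligibly to power, so the one-term inversion is standard.)
δ = d·√n ⇒ n = (δ/d)² = (3.605 / 0.68)² = 28.10.
Round up to the next whole unit.

n = 29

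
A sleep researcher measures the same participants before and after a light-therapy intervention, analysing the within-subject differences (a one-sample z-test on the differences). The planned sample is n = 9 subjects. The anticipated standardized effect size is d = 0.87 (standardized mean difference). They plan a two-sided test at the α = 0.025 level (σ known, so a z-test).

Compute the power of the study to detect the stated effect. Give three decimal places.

Power ≈ 0.644

Noncentrality parameter: δ = d·√n = 0.87 × √9 = 2.6100
Critical value for a two-sided test at α = 0.025: z_{α/2} = 2.241.
Power = Φ(δ − 2.241) + Φ(−δ − 2.241) = Φ(0.369) + Φ(-4.851) = 0.6438 + 0.0000 = 0.6438.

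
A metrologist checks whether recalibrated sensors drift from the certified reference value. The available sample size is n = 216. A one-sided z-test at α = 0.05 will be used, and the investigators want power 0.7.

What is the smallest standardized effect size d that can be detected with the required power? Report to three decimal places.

Required noncentrality: δ = z_{0.05} + z_{0.30} = 1.645 + 0.524 = 2.169.
δ = d·√n ⇒ d = δ/√n = 2.169/√216 = 0.1476.

d ≈ 0.148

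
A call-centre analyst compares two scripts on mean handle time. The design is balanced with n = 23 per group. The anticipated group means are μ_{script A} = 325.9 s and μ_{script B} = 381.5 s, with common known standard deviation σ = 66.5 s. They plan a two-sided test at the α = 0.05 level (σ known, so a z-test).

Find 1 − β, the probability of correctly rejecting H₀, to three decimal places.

Power ≈ 0.809

Standardized effect: d = |μ_{script A} − μ_{script B}| / σ = |325.9 − 381.5| / 66.5 = 0.8361
Noncentrality parameter: δ = d·√(n/2) = 0.8361 × √(23/2) = 2.8353
Critical value for a two-sided test at α = 0.05: z_{α/2} = 1.960.
Power = Φ(δ − 1.960) + Φ(−δ − 1.960) = Φ(0.875) + Φ(-4.795) = 0.8093 + 0.0000 = 0.8093.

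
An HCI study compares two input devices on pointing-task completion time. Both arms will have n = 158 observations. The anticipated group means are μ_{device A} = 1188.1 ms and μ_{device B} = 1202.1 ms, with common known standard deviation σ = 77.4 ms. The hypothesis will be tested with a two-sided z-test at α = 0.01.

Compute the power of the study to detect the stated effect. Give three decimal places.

Power ≈ 0.167

Standardized effect: d = |μ_{device A} − μ_{device B}| / σ = |1188.1 − 1202.1| / 77.4 = 0.1809
Noncentrality parameter: δ = d·√(n/2) = 0.1809 × √(158/2) = 1.6077
Two-sided α = 0.01 → critical value z_{0.005} = 2.576.
Power = Φ(δ − 2.576) + Φ(−δ − 2.576) = Φ(-0.968) + Φ(-4.184) = 0.1665 + 0.0000 = 0.1665.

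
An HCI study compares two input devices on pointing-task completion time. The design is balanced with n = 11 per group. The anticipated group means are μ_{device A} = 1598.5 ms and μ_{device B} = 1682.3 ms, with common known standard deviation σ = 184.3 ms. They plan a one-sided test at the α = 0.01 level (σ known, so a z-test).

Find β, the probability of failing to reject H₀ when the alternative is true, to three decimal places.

β ≈ 0.896

Standardized effect: d = |μ_{device A} − μ_{device B}| / σ = |1598.5 − 1682.3| / 184.3 = 0.4547
Noncentrality parameter: δ = d·√(n/2) = 0.4547 × √(11/2) = 1.0664
Critical value for a one-sided test at α = 0.01: z_α = 2.326.
Power = P(Z > 2.326 − δ) = Φ(-1.260) = 0.1038.
Type II error: β = 1 − power = 1 − 0.1038 = 0.8962.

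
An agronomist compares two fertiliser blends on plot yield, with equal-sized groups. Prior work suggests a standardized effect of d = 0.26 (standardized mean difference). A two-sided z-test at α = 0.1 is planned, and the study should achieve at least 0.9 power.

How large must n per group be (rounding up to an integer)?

n = 254 per group

For power 0.9 need Φ(δ − z_{0.05}) = 0.9, so δ = z_{0.05} + z_{0.10} = 1.645 + 1.282 = 2.926.
(For δ > 0 the lower-tail rejection region contributes negligibly to power, so the one-term inversion is standard.)
δ = d·√(n/2) ⇒ n = 2(δ/d)² = 2 × (2.926 / 0.26)² = 253.37.
Rounding up, n = 254 per group.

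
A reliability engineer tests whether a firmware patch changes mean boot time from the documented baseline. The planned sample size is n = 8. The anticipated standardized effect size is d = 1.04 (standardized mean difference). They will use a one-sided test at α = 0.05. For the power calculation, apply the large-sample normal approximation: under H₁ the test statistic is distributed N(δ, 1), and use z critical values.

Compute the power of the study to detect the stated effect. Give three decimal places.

Noncentrality parameter: λ = d·√n = 1.04 × √8 = 2.9416
One-sided α = 0.05 → critical value z_{0.05} = 1.645.
Power = Φ(λ − 1.645) = Φ(1.297) = 0.9026.

Power ≈ 0.903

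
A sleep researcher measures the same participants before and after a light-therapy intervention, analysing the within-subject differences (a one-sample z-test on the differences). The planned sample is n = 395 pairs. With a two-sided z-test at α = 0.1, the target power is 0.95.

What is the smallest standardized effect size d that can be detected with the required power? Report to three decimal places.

Required noncentrality: δ = z_{0.05} + z_{0.05} = 1.645 + 1.645 = 3.290.
(The second rejection-region term Φ(−δ − z_{α/2}) is negligible and dropped.)
δ = d·√n ⇒ d = δ/√n = 3.290/√395 = 0.1655.

d ≈ 0.166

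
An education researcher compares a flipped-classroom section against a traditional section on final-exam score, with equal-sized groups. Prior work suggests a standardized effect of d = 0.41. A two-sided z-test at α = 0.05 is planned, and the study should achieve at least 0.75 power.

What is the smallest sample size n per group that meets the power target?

For power 0.75 need Φ(δ − z_{0.025}) = 0.75, so δ = z_{0.025} + z_{0.25} = 1.960 + 0.674 = 2.634.
(Ignoring the negligible lower-tail rejection probability gives the usual closed-form inversion.)
δ = d·√(n/2) ⇒ n = 2(δ/d)² = 2 × (2.634 / 0.41)² = 82.57.
Round up to the next whole unit.

n = 83 per group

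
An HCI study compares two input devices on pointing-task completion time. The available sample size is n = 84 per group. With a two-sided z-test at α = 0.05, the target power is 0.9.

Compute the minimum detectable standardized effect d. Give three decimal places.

Required noncentrality: δ = z_{0.025} + z_{0.10} = 1.960 + 1.282 = 3.242.
(Lower-tail contribution to power is negligible for δ > 0.)
δ = d·√(n/2) ⇒ d = δ/√(n/2) = 3.242/√(84/2) = 0.5002.

d ≈ 0.500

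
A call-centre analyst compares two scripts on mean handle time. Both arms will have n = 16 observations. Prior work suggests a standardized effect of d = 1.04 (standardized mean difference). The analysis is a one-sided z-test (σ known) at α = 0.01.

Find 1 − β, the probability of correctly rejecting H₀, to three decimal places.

Power ≈ 0.731

Noncentrality parameter: δ = d·√(n/2) = 1.04 × √(16/2) = 2.9416
One-sided α = 0.01 → critical value z_{0.01} = 2.326.
Power = Φ(δ − 2.326) = Φ(0.615) = 0.7308.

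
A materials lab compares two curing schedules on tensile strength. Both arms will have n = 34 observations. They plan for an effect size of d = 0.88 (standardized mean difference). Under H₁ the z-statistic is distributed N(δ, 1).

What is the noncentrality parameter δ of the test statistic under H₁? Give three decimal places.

δ ≈ 3.628

δ = d·√(n/2) = 0.88 × √(34/2) = 3.6283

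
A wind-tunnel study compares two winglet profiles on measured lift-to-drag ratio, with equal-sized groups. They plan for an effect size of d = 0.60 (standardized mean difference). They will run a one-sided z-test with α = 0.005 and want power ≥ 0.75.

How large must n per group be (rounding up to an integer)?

Set Φ(δ − 2.576) = 0.75; then δ − 2.576 = Φ⁻¹(0.75) = 0.674, giving δ = 3.250.
δ = d·√(n/2) ⇒ n = 2(δ/d)² = 2 × (3.250 / 0.60)² = 58.69.
Round up to the next whole unit.

n = 59 per group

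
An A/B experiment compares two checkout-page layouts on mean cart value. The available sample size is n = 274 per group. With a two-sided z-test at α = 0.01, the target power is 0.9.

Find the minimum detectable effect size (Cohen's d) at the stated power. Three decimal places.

Required noncentrality: δ = z_{0.005} + z_{0.10} = 2.576 + 1.282 = 3.857.
(The second rejection-region term Φ(−δ − z_{α/2}) is negligible and dropped.)
δ = d·√(n/2) ⇒ d = δ/√(n/2) = 3.857/√(274/2) = 0.3296.

d ≈ 0.330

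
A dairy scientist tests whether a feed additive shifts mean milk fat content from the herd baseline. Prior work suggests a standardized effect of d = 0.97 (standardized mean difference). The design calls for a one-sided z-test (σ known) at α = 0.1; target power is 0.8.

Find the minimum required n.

For power 0.8 need Φ(δ − z_{0.1}) = 0.8, so δ = z_{0.1} + z_{0.20} = 1.282 + 0.842 = 2.123.
δ = d·√n ⇒ n = (δ/d)² = (2.123 / 0.97)² = 4.79.
Rounding up, n = 5.

n = 5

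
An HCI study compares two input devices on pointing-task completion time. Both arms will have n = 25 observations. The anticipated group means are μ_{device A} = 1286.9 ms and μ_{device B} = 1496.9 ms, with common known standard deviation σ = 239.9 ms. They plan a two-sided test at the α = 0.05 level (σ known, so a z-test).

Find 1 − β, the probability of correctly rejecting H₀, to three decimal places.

Standardized effect: d = |μ_{device A} − μ_{device B}| / σ = |1286.9 − 1496.9| / 239.9 = 0.8754
Noncentrality parameter: δ = d·√(n/2) = 0.8754 × √(25/2) = 3.0949
Two-sided α = 0.05 → critical value z_{0.025} = 1.960.
Power = Φ(δ − 1.960) + Φ(−δ − 1.960) = Φ(1.135) + Φ(-5.055) = 0.8718 + 0.0000 = 0.8718.

Power ≈ 0.872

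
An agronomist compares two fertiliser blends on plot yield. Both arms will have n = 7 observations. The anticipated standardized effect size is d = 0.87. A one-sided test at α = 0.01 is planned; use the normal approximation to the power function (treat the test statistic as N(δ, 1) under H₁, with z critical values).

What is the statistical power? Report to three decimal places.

Power ≈ 0.242

Noncentrality parameter: λ = d·√(n/2) = 0.87 × √(7/2) = 1.6276
One-sided α = 0.01 → critical value z_{0.01} = 2.326.
Power = P(Z > 2.326 − λ) = Φ(-0.699) = 0.2424.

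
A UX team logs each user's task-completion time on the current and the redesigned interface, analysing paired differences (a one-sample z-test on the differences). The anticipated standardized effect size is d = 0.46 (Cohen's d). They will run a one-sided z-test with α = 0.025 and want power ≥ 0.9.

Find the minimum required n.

n = 50

For power 0.9 need Φ(δ − z_{0.025}) = 0.9, so δ = z_{0.025} + z_{0.10} = 1.960 + 1.282 = 3.242.
δ = d·√n ⇒ n = (δ/d)² = (3.242 / 0.46)² = 49.66.
Rounding up, n = 50.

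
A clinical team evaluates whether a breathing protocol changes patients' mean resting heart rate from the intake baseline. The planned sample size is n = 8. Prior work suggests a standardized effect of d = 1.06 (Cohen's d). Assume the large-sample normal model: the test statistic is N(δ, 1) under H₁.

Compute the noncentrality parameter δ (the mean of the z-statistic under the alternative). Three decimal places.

δ ≈ 2.998

The noncentrality parameter scales effect size by the design's sample-size factor: δ = d·√n = 1.06 × √8 = 2.9981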